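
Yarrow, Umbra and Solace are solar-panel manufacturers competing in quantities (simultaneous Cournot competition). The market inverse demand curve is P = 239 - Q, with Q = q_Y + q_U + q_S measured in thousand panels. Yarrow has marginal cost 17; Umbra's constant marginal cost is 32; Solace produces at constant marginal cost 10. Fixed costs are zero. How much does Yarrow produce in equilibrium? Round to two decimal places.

57.50

Yarrow's profit: π_Y = (239 - Q)q_Y - (17q_Y). Setting ∂π_Y/∂q_Y = 0: 222 - 2q_Y - (q_U + q_S) = 0.
Umbra's first-order condition: 207 - 2q_U - (q_Y + q_S) = 0.
Solace's profit: π_S = (239 - Q)q_S - (10q_S). Setting ∂π_S/∂q_S = 0: 229 - 2q_S - (q_Y + q_U) = 0.
Summing all 3 equations gives 658 − 4Q = 0, hence Q = 329/2.
Back-substituting: q_Y = (222 − 329/2) = 115/2, q_U = (207 − 329/2) = 85/2, q_S = (229 − 329/2) = 129/2.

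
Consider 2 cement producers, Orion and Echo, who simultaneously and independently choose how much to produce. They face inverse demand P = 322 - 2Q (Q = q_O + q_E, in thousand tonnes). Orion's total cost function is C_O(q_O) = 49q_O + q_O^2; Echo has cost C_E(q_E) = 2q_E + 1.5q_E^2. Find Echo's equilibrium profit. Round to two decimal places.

Orion's profit: π_O = (322 - 2Q)q_O - (49q_O + q_O²). Setting ∂π_O/∂q_O = 0: 273 - 6q_O - 2(q_E) = 0.
Echo's first-order condition: 320 - 7q_E - 2(q_O) = 0.
Best responses: q_O = (273 - 2q_E)/6, q_E = (320 - 2q_O)/7.
Solving the pair: q_O = 1271/38, q_E = 687/19.
Price P = 322 - 2·69.6053 = 182.7895.
Echo's profit: 182.7895·(687/19) - 2·(687/19) - (3/2)(687/19)² = 4575.8767.

4575.88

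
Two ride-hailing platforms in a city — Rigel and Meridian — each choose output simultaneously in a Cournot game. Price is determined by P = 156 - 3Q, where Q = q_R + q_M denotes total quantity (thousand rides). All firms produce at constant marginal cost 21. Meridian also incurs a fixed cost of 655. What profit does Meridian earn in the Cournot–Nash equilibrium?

20

Each firm earns π_i = (156 - 3Q)q_i - 21q_i.
Setting ∂π_i/∂q_i = 0 with rivals' quantities fixed: 135 - 6q_i - 3q_j = 0.
By symmetry each firm produces the same amount; substituting q_j = q_i yields q_i = 135/9 = 15.
Price P = 156 - 3·30 = 66.
Meridian's profit: (66 - 21)·15 - 655 = 20.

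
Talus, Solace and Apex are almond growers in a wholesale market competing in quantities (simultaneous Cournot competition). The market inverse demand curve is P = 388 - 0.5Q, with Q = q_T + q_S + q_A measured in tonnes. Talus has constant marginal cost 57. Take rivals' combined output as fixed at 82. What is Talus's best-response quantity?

With rivals' combined output fixed at 82, Talus's profit is π_T = (388 - (1/2)·82 - (1/2)q_T)q_T - (57q_T) = (347 - (1/2)q_T)q_T - (57q_T).
∂π_T/∂q_T = 290 - q_T = 0, so q_T = 290.

290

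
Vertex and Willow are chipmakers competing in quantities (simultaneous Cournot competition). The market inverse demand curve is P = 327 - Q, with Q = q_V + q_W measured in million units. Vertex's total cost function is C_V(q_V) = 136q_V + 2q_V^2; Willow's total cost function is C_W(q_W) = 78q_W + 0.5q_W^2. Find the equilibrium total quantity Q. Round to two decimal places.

Vertex's profit: π_V = (327 - Q)q_V - (136q_V + 2q_V²). Setting ∂π_V/∂q_V = 0: 191 - 6q_V - (q_W) = 0.
Willow's profit: π_W = (327 - Q)q_W - (78q_W + (1/2)q_W²). Setting ∂π_W/∂q_W = 0: 249 - 3q_W - (q_V) = 0.
Rearranging gives the reaction functions q_V = (191 - q_W)/6 and q_W = (249 - q_V)/3.
Substituting one into the other gives q_V = 324/17 and q_W = 1303/17.
Total output Q = 324/17 + 1303/17 = 1627/17.

95.71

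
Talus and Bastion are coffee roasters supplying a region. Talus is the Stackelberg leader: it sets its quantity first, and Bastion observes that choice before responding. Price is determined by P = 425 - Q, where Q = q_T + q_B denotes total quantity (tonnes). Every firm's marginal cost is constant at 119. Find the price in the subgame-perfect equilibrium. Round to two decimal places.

The follower Bastion best-responds to any q_T: π_B = (425 - Q)q_B - 119q_B.
∂π_B/∂q_B = 306 - q_T - 2q_B = 0 gives the reaction function q_B = (306 - q_T)/2.
The leader anticipates this reaction. Substituting into P = 425 - Q gives P = 272 - (1/2)q_T, so π_T = (272 - (1/2)q_T)q_T - 119q_T.
Maximising: ∂π_T/∂q_T = 153 - q_T = 0, giving q_T = 153.
Then q_B = (306 - 153)/2 = 153/2.
Total output Q = 459/2, so price P = 425 - 459/2 = 391/2.

195.50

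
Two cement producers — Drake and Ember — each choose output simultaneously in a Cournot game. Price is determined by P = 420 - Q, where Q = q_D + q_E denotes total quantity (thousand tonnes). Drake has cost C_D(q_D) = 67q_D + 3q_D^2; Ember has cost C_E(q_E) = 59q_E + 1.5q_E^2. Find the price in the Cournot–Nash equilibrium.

319

Drake's profit: π_D = (420 - Q)q_D - (67q_D + 3q_D²). Setting ∂π_D/∂q_D = 0: 353 - 8q_D - (q_E) = 0.
Ember's profit: π_E = (420 - Q)q_E - (59q_E + (3/2)q_E²). Setting ∂π_E/∂q_E = 0: 361 - 5q_E - (q_D) = 0.
So q_D = (353 - q_E)/8 and q_E = (361 - q_D)/5.
Solving the pair: q_D = 36, q_E = 65.
Total output Q = 101, so price P = 420 - 101 = 319.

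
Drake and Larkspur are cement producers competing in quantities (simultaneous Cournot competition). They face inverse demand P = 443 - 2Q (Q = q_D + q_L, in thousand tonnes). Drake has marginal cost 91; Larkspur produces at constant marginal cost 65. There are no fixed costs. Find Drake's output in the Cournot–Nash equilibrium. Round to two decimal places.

54.33

Drake's profit: π_D = (443 - 2Q)q_D - (91q_D). Setting ∂π_D/∂q_D = 0: 352 - 4q_D - 2(q_L) = 0.
Larkspur's profit: π_L = (443 - 2Q)q_L - (65q_L). Setting ∂π_L/∂q_L = 0: 378 - 4q_L - 2(q_D) = 0.
Rearranging gives the reaction functions q_D = (352 - 2q_L)/4 and q_L = (378 - 2q_D)/4.
Substituting one into the other gives q_D = 163/3 and q_L = 202/3.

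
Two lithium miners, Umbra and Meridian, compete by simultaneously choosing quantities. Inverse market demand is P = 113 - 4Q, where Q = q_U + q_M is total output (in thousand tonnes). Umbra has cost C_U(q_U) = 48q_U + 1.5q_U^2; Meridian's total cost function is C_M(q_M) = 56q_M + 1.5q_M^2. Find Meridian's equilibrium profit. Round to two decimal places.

Umbra's profit: π_U = (113 - 4Q)q_U - (48q_U + (3/2)q_U²). Setting ∂π_U/∂q_U = 0: 65 - 11q_U - 4(q_M) = 0.
Meridian's profit: π_M = (113 - 4Q)q_M - (56q_M + (3/2)q_M²). Setting ∂π_M/∂q_M = 0: 57 - 11q_M - 4(q_U) = 0.
Rearranging gives the reaction functions q_U = (65 - 4q_M)/11 and q_M = (57 - 4q_U)/11.
Solving the pair: q_U = 487/105, q_M = 367/105.
Price P = 113 - 4·(122/15) = 1207/15.
Meridian's profit: (1207/15)·(367/105) - 56·(367/105) - (3/2)(367/105)² = 67.1918.

67.19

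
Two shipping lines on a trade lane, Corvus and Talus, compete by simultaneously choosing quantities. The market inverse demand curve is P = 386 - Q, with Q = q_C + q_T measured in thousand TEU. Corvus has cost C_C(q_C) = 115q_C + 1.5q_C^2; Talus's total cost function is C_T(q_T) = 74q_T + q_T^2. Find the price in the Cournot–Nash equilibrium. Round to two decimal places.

Corvus's profit: π_C = (386 - Q)q_C - (115q_C + (3/2)q_C²). Setting ∂π_C/∂q_C = 0: 271 - 5q_C - (q_T) = 0.
Talus's first-order condition: 312 - 4q_T - (q_C) = 0.
Rearranging gives the reaction functions q_C = (271 - q_T)/5 and q_T = (312 - q_C)/4.
Solving the pair: q_C = 772/19, q_T = 1289/19.
Total output Q = 108.4737, so price P = 386 - 108.4737 = 277.5263.

277.53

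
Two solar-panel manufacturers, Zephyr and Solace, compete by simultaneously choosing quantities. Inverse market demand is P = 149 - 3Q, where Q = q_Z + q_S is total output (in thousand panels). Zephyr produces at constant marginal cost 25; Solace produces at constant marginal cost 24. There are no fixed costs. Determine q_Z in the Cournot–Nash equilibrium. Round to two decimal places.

13.67

Zephyr's profit: π_Z = (149 - 3Q)q_Z - (25q_Z). Setting ∂π_Z/∂q_Z = 0: 124 - 6q_Z - 3(q_S) = 0.
Solace's first-order condition: 125 - 6q_S - 3(q_Z) = 0.
Rearranging gives the reaction functions q_Z = (124 - 3q_S)/6 and q_S = (125 - 3q_Z)/6.
Solving the pair: q_Z = 41/3, q_S = 14.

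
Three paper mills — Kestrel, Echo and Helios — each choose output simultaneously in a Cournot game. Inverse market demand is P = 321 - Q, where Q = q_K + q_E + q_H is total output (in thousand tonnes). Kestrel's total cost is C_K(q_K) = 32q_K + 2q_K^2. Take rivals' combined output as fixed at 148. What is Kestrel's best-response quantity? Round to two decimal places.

With rivals' combined output fixed at 148, Kestrel's profit is π_K = (321 - 148 - q_K)q_K - (32q_K + 2q_K²) = (173 - q_K)q_K - (32q_K + 2q_K²).
∂π_K/∂q_K = 141 - 6q_K = 0, so q_K = 47/2.

23.50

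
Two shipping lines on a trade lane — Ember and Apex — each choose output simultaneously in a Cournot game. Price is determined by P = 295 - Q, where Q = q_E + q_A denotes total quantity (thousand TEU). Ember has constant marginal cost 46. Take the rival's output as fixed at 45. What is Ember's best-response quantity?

102

With the rival's output fixed at 45, Ember's profit is π_E = (295 - 45 - q_E)q_E - (46q_E) = (250 - q_E)q_E - (46q_E).
∂π_E/∂q_E = 204 - 2q_E = 0, so q_E = 102.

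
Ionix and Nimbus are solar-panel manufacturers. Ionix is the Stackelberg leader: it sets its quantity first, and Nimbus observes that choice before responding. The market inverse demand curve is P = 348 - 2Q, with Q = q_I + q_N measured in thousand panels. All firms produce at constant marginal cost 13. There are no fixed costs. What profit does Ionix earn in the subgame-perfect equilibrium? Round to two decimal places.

7014.06

The follower Nimbus best-responds to any q_I: π_N = (348 - 2Q)q_N - 13q_N.
∂π_N/∂q_N = 335 - 2q_I - 4q_N = 0 gives the reaction function q_N = (335 - 2q_I)/4.
Ionix substitutes q_N(q_I) into its own profit: π_I = q_I(348 - 2q_I - (335 - 2q_I)/2) - 13q_I = (361/2 - q_I)q_I - 13q_I.
The leader's first-order condition 335/2 - 2q_I = 0 yields q_I = 335/4.
Then q_N = (335 - 2·(335/4))/4 = 335/8.
Price P = 348 - 2·(1005/8) = 387/4.
Ionix's profit: (387/4 - 13)·(335/4) = 7014.0625.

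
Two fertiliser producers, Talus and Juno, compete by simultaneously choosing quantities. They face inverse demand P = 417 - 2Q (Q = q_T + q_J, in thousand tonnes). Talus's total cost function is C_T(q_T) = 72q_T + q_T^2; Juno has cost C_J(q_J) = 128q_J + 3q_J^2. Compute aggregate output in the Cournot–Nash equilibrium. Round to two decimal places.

Talus's profit: π_T = (417 - 2Q)q_T - (72q_T + q_T²). Setting ∂π_T/∂q_T = 0: 345 - 6q_T - 2(q_J) = 0.
Juno's first-order condition: 289 - 10q_J - 2(q_T) = 0.
Rearranging gives the reaction functions q_T = (345 - 2q_J)/6 and q_J = (289 - 2q_T)/10.
Substituting one into the other gives q_T = 359/7 and q_J = 261/14.
Total output Q = 359/7 + 261/14 = 979/14.

69.93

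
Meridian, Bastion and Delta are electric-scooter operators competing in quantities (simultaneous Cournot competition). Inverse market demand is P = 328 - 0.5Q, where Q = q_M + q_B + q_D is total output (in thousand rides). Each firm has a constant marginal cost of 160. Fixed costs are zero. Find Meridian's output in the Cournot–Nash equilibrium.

84

Each firm earns π_i = (328 - 0.5Q)q_i - 160q_i.
First-order condition (treating rivals' output as given): 168 - q_i - (1/2)·Σ_{j≠i} q_j = 0.
With identical firms every q_j equals q_i, so Σ_{j≠i} q_j = 2q_i and 168 = 2q_i, giving q_i = 84.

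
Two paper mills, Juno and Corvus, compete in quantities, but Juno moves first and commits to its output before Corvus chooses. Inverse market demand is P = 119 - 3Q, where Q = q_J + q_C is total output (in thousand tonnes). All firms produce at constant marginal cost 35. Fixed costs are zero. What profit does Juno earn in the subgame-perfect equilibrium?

294

The follower Corvus best-responds to any q_J: π_C = (119 - 3Q)q_C - 35q_C.
∂π_C/∂q_C = 84 - 3q_J - 6q_C = 0 gives the reaction function q_C = (84 - 3q_J)/6.
The leader anticipates this reaction. Substituting into P = 119 - 3Q gives P = 77 - (3/2)q_J, so π_J = (77 - (3/2)q_J)q_J - 35q_J.
Leader FOC: 42 - 3q_J = 0, so q_J = 14.
Then q_C = (84 - 3·14)/6 = 7.
Price P = 119 - 3·21 = 56.
Juno's profit: (56 - 35)·14 = 294.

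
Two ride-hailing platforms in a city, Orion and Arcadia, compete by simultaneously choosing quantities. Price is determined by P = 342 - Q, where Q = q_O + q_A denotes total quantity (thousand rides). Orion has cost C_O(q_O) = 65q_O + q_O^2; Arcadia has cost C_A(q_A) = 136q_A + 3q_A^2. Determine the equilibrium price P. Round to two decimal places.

259.52

Orion's profit: π_O = (342 - Q)q_O - (65q_O + q_O²). Setting ∂π_O/∂q_O = 0: 277 - 4q_O - (q_A) = 0.
Arcadia's profit: π_A = (342 - Q)q_A - (136q_A + 3q_A²). Setting ∂π_A/∂q_A = 0: 206 - 8q_A - (q_O) = 0.
Rearranging gives the reaction functions q_O = (277 - q_A)/4 and q_A = (206 - q_O)/8.
Substituting one into the other gives q_O = 64.8387 and q_A = 547/31.
Total output Q = 82.4839, so price P = 342 - 82.4839 = 259.5161.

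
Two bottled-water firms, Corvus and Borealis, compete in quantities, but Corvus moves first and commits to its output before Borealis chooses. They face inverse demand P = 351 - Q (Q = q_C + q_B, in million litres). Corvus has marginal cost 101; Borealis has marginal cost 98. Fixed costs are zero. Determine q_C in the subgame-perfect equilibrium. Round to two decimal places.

The follower Borealis best-responds to any q_C: π_B = (351 - Q)q_B - 98q_B.
Setting the follower's marginal profit to zero, 253 - q_C - 2q_B = 0, i.e. q_B = (253 - q_C)/2.
Corvus substitutes q_B(q_C) into its own profit: π_C = q_C(351 - q_C - (253 - q_C)/2) - 101q_C = (449/2 - (1/2)q_C)q_C - 101q_C.
Leader FOC: 247/2 - q_C = 0, so q_C = 247/2.
Then q_B = (253 - 247/2)/2 = 259/4.

123.50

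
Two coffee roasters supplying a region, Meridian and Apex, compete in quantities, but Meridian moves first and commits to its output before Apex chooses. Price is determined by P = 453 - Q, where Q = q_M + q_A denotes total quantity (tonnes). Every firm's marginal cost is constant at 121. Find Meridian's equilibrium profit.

13778

Solve by backward induction. Given q_M, the follower Apex maximises π_A = (453 - q_M - q_A)q_A - 121q_A.
Follower FOC: 332 - q_M - 2q_A = 0, so q_A(q_M) = (332 - q_M)/2.
Meridian substitutes q_A(q_M) into its own profit: π_M = q_M(453 - q_M - (332 - q_M)/2) - 121q_M = (287 - (1/2)q_M)q_M - 121q_M.
Leader FOC: 166 - q_M = 0, so q_M = 166.
Then q_A = (332 - 166)/2 = 83.
Price P = 453 - 249 = 204.
Meridian's profit: (204 - 121)·166 = 13778.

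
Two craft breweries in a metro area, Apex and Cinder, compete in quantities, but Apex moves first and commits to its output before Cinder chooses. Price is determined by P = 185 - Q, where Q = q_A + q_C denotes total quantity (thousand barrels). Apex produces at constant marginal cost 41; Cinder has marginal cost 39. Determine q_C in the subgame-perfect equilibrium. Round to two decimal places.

37.50

The follower Cinder best-responds to any q_A: π_C = (185 - Q)q_C - 39q_C.
Setting the follower's marginal profit to zero, 146 - q_A - 2q_C = 0, i.e. q_C = (146 - q_A)/2.
Apex substitutes q_C(q_A) into its own profit: π_A = q_A(185 - q_A - (146 - q_A)/2) - 41q_A = (112 - (1/2)q_A)q_A - 41q_A.
The leader's first-order condition 71 - q_A = 0 yields q_A = 71.
Then q_C = (146 - 71)/2 = 75/2.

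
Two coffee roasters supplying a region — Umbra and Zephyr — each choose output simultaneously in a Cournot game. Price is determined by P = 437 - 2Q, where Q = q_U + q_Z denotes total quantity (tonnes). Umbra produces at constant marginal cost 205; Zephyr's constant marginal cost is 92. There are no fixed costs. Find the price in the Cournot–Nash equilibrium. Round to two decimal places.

244.67

Umbra's profit: π_U = (437 - 2Q)q_U - (205q_U). Setting ∂π_U/∂q_U = 0: 232 - 4q_U - 2(q_Z) = 0.
Zephyr's first-order condition: 345 - 4q_Z - 2(q_U) = 0.
Best responses: q_U = (232 - 2q_Z)/4, q_Z = (345 - 2q_U)/4.
Substituting one into the other gives q_U = 119/6 and q_Z = 229/3.
Total output Q = 577/6, so price P = 437 - 2·(577/6) = 734/3.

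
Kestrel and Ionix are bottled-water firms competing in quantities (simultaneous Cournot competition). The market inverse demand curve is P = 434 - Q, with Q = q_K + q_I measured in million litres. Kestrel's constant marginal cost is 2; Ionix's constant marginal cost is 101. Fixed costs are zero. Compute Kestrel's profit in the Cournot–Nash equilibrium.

31329

Kestrel's profit: π_K = (434 - Q)q_K - (2q_K). Setting ∂π_K/∂q_K = 0: 432 - 2q_K - (q_I) = 0.
Ionix's first-order condition: 333 - 2q_I - (q_K) = 0.
Best responses: q_K = (432 - q_I)/2, q_I = (333 - q_K)/2.
Solving the pair: q_K = 177, q_I = 78.
Price P = 434 - 255 = 179.
Kestrel's profit: (179 - 2)·177 = 31329.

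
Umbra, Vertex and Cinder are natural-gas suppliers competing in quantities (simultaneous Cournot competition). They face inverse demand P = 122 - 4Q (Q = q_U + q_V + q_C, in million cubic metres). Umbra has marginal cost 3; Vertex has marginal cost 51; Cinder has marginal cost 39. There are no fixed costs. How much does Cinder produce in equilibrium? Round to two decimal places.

3.69

Umbra's profit: π_U = (122 - 4Q)q_U - (3q_U). Setting ∂π_U/∂q_U = 0: 119 - 8q_U - 4(q_V + q_C) = 0.
Vertex's profit: π_V = (122 - 4Q)q_V - (51q_V). Setting ∂π_V/∂q_V = 0: 71 - 8q_V - 4(q_U + q_C) = 0.
Cinder's first-order condition: 83 - 8q_C - 4(q_U + q_V) = 0.
Summing all 3 equations gives 273 − 16Q = 0, hence Q = 273/16.
Back-substituting: q_U = (119 − 273/4)/4 = 203/16, q_V = (71 − 273/4)/4 = 11/16, q_C = (83 − 273/4)/4 = 59/16.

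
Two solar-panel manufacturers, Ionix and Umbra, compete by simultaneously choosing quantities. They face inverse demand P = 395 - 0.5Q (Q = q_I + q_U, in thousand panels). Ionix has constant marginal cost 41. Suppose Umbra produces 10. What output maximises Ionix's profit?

349

With the rival's output fixed at 10, Ionix's profit is π_I = (395 - (1/2)·10 - (1/2)q_I)q_I - (41q_I) = (390 - (1/2)q_I)q_I - (41q_I).
∂π_I/∂q_I = 349 - q_I = 0, so q_I = 349.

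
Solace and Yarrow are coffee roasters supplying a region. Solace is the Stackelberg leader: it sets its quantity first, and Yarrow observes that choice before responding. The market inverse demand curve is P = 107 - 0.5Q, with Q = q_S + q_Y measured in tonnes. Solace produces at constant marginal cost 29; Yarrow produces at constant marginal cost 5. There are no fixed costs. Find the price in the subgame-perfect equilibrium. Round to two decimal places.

42.50

Solve by backward induction. Given q_S, the follower Yarrow maximises π_Y = (107 - (1/2)q_S - (1/2)q_Y)q_Y - 5q_Y.
∂π_Y/∂q_Y = 102 - (1/2)q_S - q_Y = 0 gives the reaction function q_Y = (102 - (1/2)q_S).
Solace substitutes q_Y(q_S) into its own profit: π_S = q_S(107 - (1/2)q_S - (102 - (1/2)q_S)/2) - 29q_S = (56 - (1/4)q_S)q_S - 29q_S.
Maximising: ∂π_S/∂q_S = 27 - (1/2)q_S = 0, giving q_S = 54.
Then q_Y = (102 - (1/2)·54) = 75.
Total output Q = 129, so price P = 107 - (1/2)·129 = 85/2.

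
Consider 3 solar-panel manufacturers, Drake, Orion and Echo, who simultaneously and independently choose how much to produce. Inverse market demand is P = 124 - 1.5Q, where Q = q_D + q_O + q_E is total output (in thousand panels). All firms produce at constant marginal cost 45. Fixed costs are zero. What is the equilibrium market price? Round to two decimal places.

64.75

A representative firm's profit is π_i = q_i(124 - 1.5Q) - 45q_i.
First-order condition (treating rivals' output as given): 79 - 3q_i - (3/2)·Σ_{j≠i} q_j = 0.
With identical firms every q_j equals q_i, so Σ_{j≠i} q_j = 2q_i and 79 = 6q_i, giving q_i = 79/6.
Total output Q = 79/2, so price P = 124 - (3/2)·(79/2) = 259/4.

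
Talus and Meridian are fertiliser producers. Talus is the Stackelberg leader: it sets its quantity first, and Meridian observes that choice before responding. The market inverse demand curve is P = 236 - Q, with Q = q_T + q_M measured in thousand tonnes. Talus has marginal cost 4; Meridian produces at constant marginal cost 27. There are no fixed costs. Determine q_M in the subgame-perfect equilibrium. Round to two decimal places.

The follower Meridian best-responds to any q_T: π_M = (236 - Q)q_M - 27q_M.
∂π_M/∂q_M = 209 - q_T - 2q_M = 0 gives the reaction function q_M = (209 - q_T)/2.
The leader anticipates this reaction. Substituting into P = 236 - Q gives P = 263/2 - (1/2)q_T, so π_T = (263/2 - (1/2)q_T)q_T - 4q_T.
Maximising: ∂π_T/∂q_T = 255/2 - q_T = 0, giving q_T = 255/2.
Then q_M = (209 - 255/2)/2 = 163/4.

40.75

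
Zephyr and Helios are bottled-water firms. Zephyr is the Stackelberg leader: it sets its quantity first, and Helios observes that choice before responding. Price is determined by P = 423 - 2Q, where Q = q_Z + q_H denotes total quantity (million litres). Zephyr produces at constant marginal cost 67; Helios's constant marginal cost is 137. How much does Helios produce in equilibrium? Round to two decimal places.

The follower Helios best-responds to any q_Z: π_H = (423 - 2Q)q_H - 137q_H.
Setting the follower's marginal profit to zero, 286 - 2q_Z - 4q_H = 0, i.e. q_H = (286 - 2q_Z)/4.
Zephyr substitutes q_H(q_Z) into its own profit: π_Z = q_Z(423 - 2q_Z - (286 - 2q_Z)/2) - 67q_Z = (280 - q_Z)q_Z - 67q_Z.
Maximising: ∂π_Z/∂q_Z = 213 - 2q_Z = 0, giving q_Z = 213/2.
Then q_H = (286 - 2·(213/2))/4 = 73/4.

18.25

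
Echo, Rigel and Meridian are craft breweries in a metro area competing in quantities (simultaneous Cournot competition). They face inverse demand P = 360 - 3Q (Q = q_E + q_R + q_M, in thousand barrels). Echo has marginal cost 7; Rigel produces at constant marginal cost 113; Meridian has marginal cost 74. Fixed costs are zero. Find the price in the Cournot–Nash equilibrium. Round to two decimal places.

138.50

Echo's profit: π_E = (360 - 3Q)q_E - (7q_E). Setting ∂π_E/∂q_E = 0: 353 - 6q_E - 3(q_R + q_M) = 0.
Rigel's profit: π_R = (360 - 3Q)q_R - (113q_R). Setting ∂π_R/∂q_R = 0: 247 - 6q_R - 3(q_E + q_M) = 0.
Meridian's first-order condition: 286 - 6q_M - 3(q_E + q_R) = 0.
Adding the 3 first-order conditions: 886 − 12Q = 0, so Q = 443/6.
Back-substituting: q_E = (353 − 443/2)/3 = 263/6, q_R = (247 − 443/2)/3 = 17/2, q_M = (286 − 443/2)/3 = 43/2.
Total output Q = 443/6, so price P = 360 - 3·(443/6) = 277/2.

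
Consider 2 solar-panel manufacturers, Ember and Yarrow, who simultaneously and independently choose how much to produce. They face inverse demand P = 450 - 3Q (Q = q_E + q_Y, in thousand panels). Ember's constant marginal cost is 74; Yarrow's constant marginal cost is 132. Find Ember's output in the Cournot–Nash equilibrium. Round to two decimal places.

Ember's profit: π_E = (450 - 3Q)q_E - (74q_E). Setting ∂π_E/∂q_E = 0: 376 - 6q_E - 3(q_Y) = 0.
Yarrow's profit: π_Y = (450 - 3Q)q_Y - (132q_Y). Setting ∂π_Y/∂q_Y = 0: 318 - 6q_Y - 3(q_E) = 0.
Best responses: q_E = (376 - 3q_Y)/6, q_Y = (318 - 3q_E)/6.
Substituting one into the other gives q_E = 434/9 and q_Y = 260/9.

48.22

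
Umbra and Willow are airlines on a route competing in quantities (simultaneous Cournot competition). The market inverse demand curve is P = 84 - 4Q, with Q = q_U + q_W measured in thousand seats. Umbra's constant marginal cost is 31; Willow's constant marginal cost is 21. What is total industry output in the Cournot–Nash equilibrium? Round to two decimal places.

Umbra's profit: π_U = (84 - 4Q)q_U - (31q_U). Setting ∂π_U/∂q_U = 0: 53 - 8q_U - 4(q_W) = 0.
Willow's first-order condition: 63 - 8q_W - 4(q_U) = 0.
So q_U = (53 - 4q_W)/8 and q_W = (63 - 4q_U)/8.
Substituting one into the other gives q_U = 43/12 and q_W = 73/12.
Total output Q = 43/12 + 73/12 = 29/3.

9.67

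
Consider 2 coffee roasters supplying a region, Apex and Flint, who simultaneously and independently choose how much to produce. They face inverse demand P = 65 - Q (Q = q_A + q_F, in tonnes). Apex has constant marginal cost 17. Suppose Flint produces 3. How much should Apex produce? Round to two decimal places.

22.50

With the rival's output fixed at 3, Apex's profit is π_A = (65 - 3 - q_A)q_A - (17q_A) = (62 - q_A)q_A - (17q_A).
∂π_A/∂q_A = 45 - 2q_A = 0, so q_A = 45/2.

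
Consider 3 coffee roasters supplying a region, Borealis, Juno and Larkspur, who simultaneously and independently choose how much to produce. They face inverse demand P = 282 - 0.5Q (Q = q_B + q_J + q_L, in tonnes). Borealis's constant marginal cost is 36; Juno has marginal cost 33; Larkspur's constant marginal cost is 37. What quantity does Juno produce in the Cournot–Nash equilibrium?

Borealis's profit: π_B = (282 - 0.5Q)q_B - (36q_B). Setting ∂π_B/∂q_B = 0: 246 - q_B - (1/2)(q_J + q_L) = 0.
Juno's profit: π_J = (282 - 0.5Q)q_J - (33q_J). Setting ∂π_J/∂q_J = 0: 249 - q_J - (1/2)(q_B + q_L) = 0.
Larkspur's profit: π_L = (282 - 0.5Q)q_L - (37q_L). Setting ∂π_L/∂q_L = 0: 245 - q_L - (1/2)(q_B + q_J) = 0.
Adding the 3 conditions: 740 − Q − Q = 0, i.e. Q = 370.
Back-substituting: q_B = (246 − 185)/(1/2) = 122, q_J = (249 − 185)/(1/2) = 128, q_L = (245 − 185)/(1/2) = 120.

128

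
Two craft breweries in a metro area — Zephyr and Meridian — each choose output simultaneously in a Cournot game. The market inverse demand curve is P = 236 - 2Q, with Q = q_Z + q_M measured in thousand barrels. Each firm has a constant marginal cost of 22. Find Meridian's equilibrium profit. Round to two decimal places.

2544.22

A representative firm's profit is π_i = q_i(236 - 2Q) - 22q_i.
First-order condition (treating rivals' output as given): 214 - 4q_i - 2q_j = 0.
By symmetry each firm produces the same amount; substituting q_j = q_i yields q_i = 214/6 = 107/3.
Price P = 236 - 2·(214/3) = 280/3.
Meridian's profit: (280/3 - 22)·(107/3) = 2544.2222.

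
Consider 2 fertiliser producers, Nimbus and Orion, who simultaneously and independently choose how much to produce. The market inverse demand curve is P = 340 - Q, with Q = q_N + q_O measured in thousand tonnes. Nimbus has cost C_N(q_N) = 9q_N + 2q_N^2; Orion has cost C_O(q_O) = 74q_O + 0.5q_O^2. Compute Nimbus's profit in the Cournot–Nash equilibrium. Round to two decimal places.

Nimbus's profit: π_N = (340 - Q)q_N - (9q_N + 2q_N²). Setting ∂π_N/∂q_N = 0: 331 - 6q_N - (q_O) = 0.
Orion's first-order condition: 266 - 3q_O - (q_N) = 0.
Best responses: q_N = (331 - q_O)/6, q_O = (266 - q_N)/3.
Substituting one into the other gives q_N = 727/17 and q_O = 1265/17.
Price P = 340 - 1992/17 = 222.8235.
Nimbus's profit: 222.8235·(727/17) - 9·(727/17) - 2(727/17)² = 5486.4602.

5486.46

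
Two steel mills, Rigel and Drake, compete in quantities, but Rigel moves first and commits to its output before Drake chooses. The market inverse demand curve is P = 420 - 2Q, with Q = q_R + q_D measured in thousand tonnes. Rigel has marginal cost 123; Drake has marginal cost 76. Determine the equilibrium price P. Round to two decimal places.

185.50

The follower Drake best-responds to any q_R: π_D = (420 - 2Q)q_D - 76q_D.
∂π_D/∂q_D = 344 - 2q_R - 4q_D = 0 gives the reaction function q_D = (344 - 2q_R)/4.
The leader anticipates this reaction. Substituting into P = 420 - 2Q gives P = 248 - q_R, so π_R = (248 - q_R)q_R - 123q_R.
Maximising: ∂π_R/∂q_R = 125 - 2q_R = 0, giving q_R = 125/2.
Then q_D = (344 - 2·(125/2))/4 = 219/4.
Total output Q = 469/4, so price P = 420 - 2·(469/4) = 371/2.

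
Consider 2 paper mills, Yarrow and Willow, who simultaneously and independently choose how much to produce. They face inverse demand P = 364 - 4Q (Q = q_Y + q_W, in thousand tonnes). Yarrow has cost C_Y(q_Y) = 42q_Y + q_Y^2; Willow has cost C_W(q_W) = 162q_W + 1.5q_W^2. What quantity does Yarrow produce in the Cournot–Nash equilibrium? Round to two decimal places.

Yarrow's profit: π_Y = (364 - 4Q)q_Y - (42q_Y + q_Y²). Setting ∂π_Y/∂q_Y = 0: 322 - 10q_Y - 4(q_W) = 0.
Willow's first-order condition: 202 - 11q_W - 4(q_Y) = 0.
Rearranging gives the reaction functions q_Y = (322 - 4q_W)/10 and q_W = (202 - 4q_Y)/11.
Substituting one into the other gives q_Y = 1367/47 and q_W = 366/47.

29.09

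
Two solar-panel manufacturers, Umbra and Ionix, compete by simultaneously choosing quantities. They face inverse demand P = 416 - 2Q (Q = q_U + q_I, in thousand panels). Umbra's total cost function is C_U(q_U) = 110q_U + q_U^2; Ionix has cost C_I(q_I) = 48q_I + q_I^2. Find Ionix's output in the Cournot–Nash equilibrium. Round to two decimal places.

Umbra's profit: π_U = (416 - 2Q)q_U - (110q_U + q_U²). Setting ∂π_U/∂q_U = 0: 306 - 6q_U - 2(q_I) = 0.
Ionix's first-order condition: 368 - 6q_I - 2(q_U) = 0.
Best responses: q_U = (306 - 2q_I)/6, q_I = (368 - 2q_U)/6.
Solving the pair: q_U = 275/8, q_I = 399/8.

49.88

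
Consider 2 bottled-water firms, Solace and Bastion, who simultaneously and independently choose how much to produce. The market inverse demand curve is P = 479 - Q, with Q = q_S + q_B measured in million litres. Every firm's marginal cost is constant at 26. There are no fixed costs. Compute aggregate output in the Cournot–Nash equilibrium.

302

A representative firm's profit is π_i = q_i(479 - Q) - 26q_i.
Setting ∂π_i/∂q_i = 0 with rivals' quantities fixed: 453 - 2q_i - q_j = 0.
By symmetry each firm produces the same amount; substituting q_j = q_i yields q_i = 453/3 = 151.
Total output Q = 151 + 151 = 302.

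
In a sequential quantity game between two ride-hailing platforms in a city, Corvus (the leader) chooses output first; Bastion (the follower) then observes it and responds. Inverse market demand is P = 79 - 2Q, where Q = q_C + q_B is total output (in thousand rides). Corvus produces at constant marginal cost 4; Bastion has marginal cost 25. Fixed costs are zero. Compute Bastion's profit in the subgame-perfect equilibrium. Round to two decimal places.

4.50

The follower Bastion best-responds to any q_C: π_B = (79 - 2Q)q_B - 25q_B.
∂π_B/∂q_B = 54 - 2q_C - 4q_B = 0 gives the reaction function q_B = (54 - 2q_C)/4.
Corvus substitutes q_B(q_C) into its own profit: π_C = q_C(79 - 2q_C - (54 - 2q_C)/2) - 4q_C = (52 - q_C)q_C - 4q_C.
Leader FOC: 48 - 2q_C = 0, so q_C = 24.
Then q_B = (54 - 2·24)/4 = 3/2.
Price P = 79 - 2·(51/2) = 28.
Bastion's profit: (28 - 25)·(3/2) = 9/2.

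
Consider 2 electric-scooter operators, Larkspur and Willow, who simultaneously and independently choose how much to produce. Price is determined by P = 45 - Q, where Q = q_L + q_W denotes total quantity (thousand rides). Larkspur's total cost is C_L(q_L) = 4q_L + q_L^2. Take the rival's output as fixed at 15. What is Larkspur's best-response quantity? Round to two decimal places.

With the rival's output fixed at 15, Larkspur's profit is π_L = (45 - 15 - q_L)q_L - (4q_L + q_L²) = (30 - q_L)q_L - (4q_L + q_L²).
∂π_L/∂q_L = 26 - 4q_L = 0, so q_L = 13/2.

6.50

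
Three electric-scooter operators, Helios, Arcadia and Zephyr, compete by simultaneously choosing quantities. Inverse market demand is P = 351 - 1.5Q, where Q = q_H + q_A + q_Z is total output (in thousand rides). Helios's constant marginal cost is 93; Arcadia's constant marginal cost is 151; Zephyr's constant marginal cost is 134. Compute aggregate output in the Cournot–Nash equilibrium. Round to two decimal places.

Helios's profit: π_H = (351 - 1.5Q)q_H - (93q_H). Setting ∂π_H/∂q_H = 0: 258 - 3q_H - (3/2)(q_A + q_Z) = 0.
Arcadia's first-order condition: 200 - 3q_A - (3/2)(q_H + q_Z) = 0.
Zephyr's profit: π_Z = (351 - 1.5Q)q_Z - (134q_Z). Setting ∂π_Z/∂q_Z = 0: 217 - 3q_Z - (3/2)(q_H + q_A) = 0.
Summing all 3 equations gives 675 − 6Q = 0, hence Q = 225/2.
Back-substituting: q_H = (258 − 675/4)/(3/2) = 119/2, q_A = (200 − 675/4)/(3/2) = 125/6, q_Z = (217 − 675/4)/(3/2) = 193/6.
Total output Q = 119/2 + 125/6 + 193/6 = 225/2.

112.50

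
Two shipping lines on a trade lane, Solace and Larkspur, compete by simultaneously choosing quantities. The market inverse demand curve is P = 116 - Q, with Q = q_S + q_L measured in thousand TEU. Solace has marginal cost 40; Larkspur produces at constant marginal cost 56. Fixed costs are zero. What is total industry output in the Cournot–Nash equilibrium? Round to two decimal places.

Solace's profit: π_S = (116 - Q)q_S - (40q_S). Setting ∂π_S/∂q_S = 0: 76 - 2q_S - (q_L) = 0.
Larkspur's profit: π_L = (116 - Q)q_L - (56q_L). Setting ∂π_L/∂q_L = 0: 60 - 2q_L - (q_S) = 0.
Rearranging gives the reaction functions q_S = (76 - q_L)/2 and q_L = (60 - q_S)/2.
Substituting one into the other gives q_S = 92/3 and q_L = 44/3.
Total output Q = 92/3 + 44/3 = 136/3.

45.33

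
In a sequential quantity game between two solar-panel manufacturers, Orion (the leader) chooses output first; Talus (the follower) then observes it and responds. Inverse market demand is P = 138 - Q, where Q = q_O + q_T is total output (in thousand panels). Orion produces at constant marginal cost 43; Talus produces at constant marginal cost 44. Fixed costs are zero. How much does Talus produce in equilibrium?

23

The follower Talus best-responds to any q_O: π_T = (138 - Q)q_T - 44q_T.
Setting the follower's marginal profit to zero, 94 - q_O - 2q_T = 0, i.e. q_T = (94 - q_O)/2.
Orion substitutes q_T(q_O) into its own profit: π_O = q_O(138 - q_O - (94 - q_O)/2) - 43q_O = (91 - (1/2)q_O)q_O - 43q_O.
The leader's first-order condition 48 - q_O = 0 yields q_O = 48.
Then q_T = (94 - 48)/2 = 23.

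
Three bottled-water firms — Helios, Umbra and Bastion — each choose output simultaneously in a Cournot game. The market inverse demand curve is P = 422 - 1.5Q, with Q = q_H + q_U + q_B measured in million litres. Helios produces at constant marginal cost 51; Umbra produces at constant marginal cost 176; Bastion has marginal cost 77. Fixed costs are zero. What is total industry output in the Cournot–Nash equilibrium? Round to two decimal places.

160.33

Helios's profit: π_H = (422 - 1.5Q)q_H - (51q_H). Setting ∂π_H/∂q_H = 0: 371 - 3q_H - (3/2)(q_U + q_B) = 0.
Umbra's first-order condition: 246 - 3q_U - (3/2)(q_H + q_B) = 0.
Bastion's first-order condition: 345 - 3q_B - (3/2)(q_H + q_U) = 0.
Adding the 3 conditions: 962 − 3Q − 3Q = 0, i.e. Q = 481/3.
Back-substituting: q_H = (371 − 481/2)/(3/2) = 87, q_U = (246 − 481/2)/(3/2) = 11/3, q_B = (345 − 481/2)/(3/2) = 209/3.
Total output Q = 87 + 11/3 + 209/3 = 481/3.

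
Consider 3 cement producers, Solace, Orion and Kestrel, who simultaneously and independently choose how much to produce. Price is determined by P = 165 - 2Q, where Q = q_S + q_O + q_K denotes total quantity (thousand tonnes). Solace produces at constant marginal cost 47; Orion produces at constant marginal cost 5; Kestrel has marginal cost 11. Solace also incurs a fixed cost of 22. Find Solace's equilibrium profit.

Solace's profit: π_S = (165 - 2Q)q_S - (47q_S). Setting ∂π_S/∂q_S = 0: 118 - 4q_S - 2(q_O + q_K) = 0.
Orion's first-order condition: 160 - 4q_O - 2(q_S + q_K) = 0.
Kestrel's profit: π_K = (165 - 2Q)q_K - (11q_K). Setting ∂π_K/∂q_K = 0: 154 - 4q_K - 2(q_S + q_O) = 0.
Summing all 3 equations gives 432 − 8Q = 0, hence Q = 54.
Back-substituting: q_S = (118 − 108)/2 = 5, q_O = (160 − 108)/2 = 26, q_K = (154 − 108)/2 = 23.
Price P = 165 - 2·54 = 57.
Solace's profit: (57 - 47)·5 - 22 = 28.

28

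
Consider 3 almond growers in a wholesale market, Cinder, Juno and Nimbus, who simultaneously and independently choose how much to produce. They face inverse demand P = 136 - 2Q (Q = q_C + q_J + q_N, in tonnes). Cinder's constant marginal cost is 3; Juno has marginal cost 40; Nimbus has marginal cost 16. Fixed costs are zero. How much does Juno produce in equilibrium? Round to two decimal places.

4.38

Cinder's profit: π_C = (136 - 2Q)q_C - (3q_C). Setting ∂π_C/∂q_C = 0: 133 - 4q_C - 2(q_J + q_N) = 0.
Juno's profit: π_J = (136 - 2Q)q_J - (40q_J). Setting ∂π_J/∂q_J = 0: 96 - 4q_J - 2(q_C + q_N) = 0.
Nimbus's first-order condition: 120 - 4q_N - 2(q_C + q_J) = 0.
Adding the 3 first-order conditions: 349 − 8Q = 0, so Q = 349/8.
Back-substituting: q_C = (133 − 349/4)/2 = 183/8, q_J = (96 − 349/4)/2 = 35/8, q_N = (120 − 349/4)/2 = 131/8.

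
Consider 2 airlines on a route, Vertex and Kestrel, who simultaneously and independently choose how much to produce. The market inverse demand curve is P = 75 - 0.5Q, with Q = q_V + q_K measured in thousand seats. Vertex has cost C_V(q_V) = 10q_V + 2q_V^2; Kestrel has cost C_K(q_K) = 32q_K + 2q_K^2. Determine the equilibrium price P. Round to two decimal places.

65.18

Vertex's profit: π_V = (75 - 0.5Q)q_V - (10q_V + 2q_V²). Setting ∂π_V/∂q_V = 0: 65 - 5q_V - (1/2)(q_K) = 0.
Kestrel's first-order condition: 43 - 5q_K - (1/2)(q_V) = 0.
Best responses: q_V = (65 - (1/2)q_K)/5, q_K = (43 - (1/2)q_V)/5.
Solving the pair: q_V = 1214/99, q_K = 730/99.
Total output Q = 216/11, so price P = 75 - (1/2)·(216/11) = 717/11.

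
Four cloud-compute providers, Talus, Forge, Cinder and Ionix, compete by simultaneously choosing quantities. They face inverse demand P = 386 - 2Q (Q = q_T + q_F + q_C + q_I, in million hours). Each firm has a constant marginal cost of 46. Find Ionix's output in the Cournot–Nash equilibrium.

A representative firm's profit is π_i = q_i(386 - 2Q) - 46q_i.
First-order condition (treating rivals' output as given): 340 - 4q_i - 2·Σ_{j≠i} q_j = 0.
With identical firms every q_j equals q_i, so Σ_{j≠i} q_j = 3q_i and 340 = 10q_i, giving q_i = 34.

34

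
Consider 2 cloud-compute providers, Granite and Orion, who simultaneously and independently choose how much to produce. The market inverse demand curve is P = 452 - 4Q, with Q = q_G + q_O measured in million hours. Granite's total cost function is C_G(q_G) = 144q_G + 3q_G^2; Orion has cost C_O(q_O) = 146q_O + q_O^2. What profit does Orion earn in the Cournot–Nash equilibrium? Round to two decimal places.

3028.98

Granite's profit: π_G = (452 - 4Q)q_G - (144q_G + 3q_G²). Setting ∂π_G/∂q_G = 0: 308 - 14q_G - 4(q_O) = 0.
Orion's first-order condition: 306 - 10q_O - 4(q_G) = 0.
So q_G = (308 - 4q_O)/14 and q_O = (306 - 4q_G)/10.
Solving the pair: q_G = 464/31, q_O = 763/31.
Price P = 452 - 4·(1227/31) = 293.6774.
Orion's profit: 293.6774·(763/31) - 146·(763/31) - (763/31)² = 3028.9750.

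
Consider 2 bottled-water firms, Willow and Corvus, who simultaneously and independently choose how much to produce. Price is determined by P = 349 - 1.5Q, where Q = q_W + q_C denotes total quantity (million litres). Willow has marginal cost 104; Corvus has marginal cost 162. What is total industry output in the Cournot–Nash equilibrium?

Willow's profit: π_W = (349 - 1.5Q)q_W - (104q_W). Setting ∂π_W/∂q_W = 0: 245 - 3q_W - (3/2)(q_C) = 0.
Corvus's profit: π_C = (349 - 1.5Q)q_C - (162q_C). Setting ∂π_C/∂q_C = 0: 187 - 3q_C - (3/2)(q_W) = 0.
Rearranging gives the reaction functions q_W = (245 - (3/2)q_C)/3 and q_C = (187 - (3/2)q_W)/3.
Substituting one into the other gives q_W = 202/3 and q_C = 86/3.
Total output Q = 202/3 + 86/3 = 96.

96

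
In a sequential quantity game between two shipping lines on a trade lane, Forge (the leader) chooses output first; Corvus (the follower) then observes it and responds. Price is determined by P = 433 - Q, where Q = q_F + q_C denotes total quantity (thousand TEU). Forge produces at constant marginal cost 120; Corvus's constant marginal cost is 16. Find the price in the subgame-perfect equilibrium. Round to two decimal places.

172.25

Solve by backward induction. Given q_F, the follower Corvus maximises π_C = (433 - q_F - q_C)q_C - 16q_C.
Setting the follower's marginal profit to zero, 417 - q_F - 2q_C = 0, i.e. q_C = (417 - q_F)/2.
The leader anticipates this reaction. Substituting into P = 433 - Q gives P = 449/2 - (1/2)q_F, so π_F = (449/2 - (1/2)q_F)q_F - 120q_F.
Leader FOC: 209/2 - q_F = 0, so q_F = 209/2.
Then q_C = (417 - 209/2)/2 = 625/4.
Total output Q = 1043/4, so price P = 433 - 1043/4 = 689/4.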